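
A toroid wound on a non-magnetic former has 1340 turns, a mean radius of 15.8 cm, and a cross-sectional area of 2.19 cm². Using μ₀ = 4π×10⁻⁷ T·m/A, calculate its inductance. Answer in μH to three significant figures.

L ≈ 498 μH

For a thin toroid, L = μ₀N²A/(2πR).
L = (4π×10⁻⁷)(1340)²(2.190×10^-4) / (2π×0.158 m) = 4.978×10^-4 H.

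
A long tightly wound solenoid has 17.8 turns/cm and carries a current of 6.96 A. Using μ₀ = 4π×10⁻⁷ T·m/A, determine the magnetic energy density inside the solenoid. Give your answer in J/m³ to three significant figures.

u ≈ 96.4 J/m³

B = μ₀nI = (4π×10⁻⁷)(1.780×10^3)(6.96) = 1.557×10^-2 T.
u = B²/(2μ₀) = (1.557×10^-2)²/(2×4π×10⁻⁷) = 96.44 J/m³.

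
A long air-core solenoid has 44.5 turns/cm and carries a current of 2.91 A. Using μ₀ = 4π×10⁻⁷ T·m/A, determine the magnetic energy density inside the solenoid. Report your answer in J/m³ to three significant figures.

B = μ₀nI = (4π×10⁻⁷)(4.450×10^3)(2.91) = 1.627×10^-2 T.
u = B²/(2μ₀) = (1.627×10^-2)²/(2×4π×10⁻⁷) = 105.4 J/m³.

u ≈ 105 J/m³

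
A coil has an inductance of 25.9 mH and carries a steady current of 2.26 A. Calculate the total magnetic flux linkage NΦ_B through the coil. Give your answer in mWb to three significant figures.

NΦ_B ≈ 58.5 mWb

From L = NΦ_B/I, the flux linkage is NΦ_B = LI.
NΦ_B = (2.590×10^-2 H)(2.26 A) = 5.853×10^-2 Wb.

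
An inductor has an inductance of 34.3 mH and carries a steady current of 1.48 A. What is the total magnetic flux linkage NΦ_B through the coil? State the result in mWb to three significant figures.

From L = NΦ_B/I, the flux linkage is NΦ_B = LI.
NΦ_B = (3.430×10^-2 H)(1.48 A) = 5.076×10^-2 Wb.

NΦ_B ≈ 50.8 mWb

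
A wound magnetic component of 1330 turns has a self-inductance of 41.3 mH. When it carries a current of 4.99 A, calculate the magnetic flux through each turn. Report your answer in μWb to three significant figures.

From L = NΦ_B/I, the flux per turn is Φ_B = LI/N.
Φ_B = (4.130×10^-2 H)(4.99 A)/1330 = 1.550×10^-4 Wb.

Φ_B ≈ 155 μWb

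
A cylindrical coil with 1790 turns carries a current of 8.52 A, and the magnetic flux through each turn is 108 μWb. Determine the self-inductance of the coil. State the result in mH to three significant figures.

L ≈ 22.7 mH

Self-inductance is defined by L = NΦ_B/I (flux linkage over current).
L = (1790)(1.080×10^-4 Wb)/(8.52 A) = 2.269×10^-2 H.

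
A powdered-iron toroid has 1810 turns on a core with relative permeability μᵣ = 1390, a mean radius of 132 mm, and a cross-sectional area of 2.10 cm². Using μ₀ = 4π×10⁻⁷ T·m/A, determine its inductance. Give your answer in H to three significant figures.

For a thin toroid, L = μ₀μᵣN²A/(2πR).
L = (4π×10⁻⁷)(1390)(1810)²(2.100×10^-4) / (2π×0.132 m) = 1.449 H.

L ≈ 1.45 H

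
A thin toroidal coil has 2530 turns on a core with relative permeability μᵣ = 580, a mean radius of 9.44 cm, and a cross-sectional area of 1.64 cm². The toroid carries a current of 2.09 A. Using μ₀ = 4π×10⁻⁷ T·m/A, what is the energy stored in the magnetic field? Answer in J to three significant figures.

L = μ₀μᵣN²A/(2πR) = (4π×10⁻⁷)(580)(2530)²(1.640×10^-4)/(2π×9.440×10^-2) = 1.29 H.
U = ½LI² = ½(1.29)(2.09)² = 2.817 J.

U ≈ 2.82 J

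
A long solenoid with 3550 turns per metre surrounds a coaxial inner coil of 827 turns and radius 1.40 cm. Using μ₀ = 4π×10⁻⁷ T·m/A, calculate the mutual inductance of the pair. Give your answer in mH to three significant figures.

M ≈ 2.27 mH

The outer solenoid produces a uniform field B₁ = μ₀n₁I₁ across the inner coil,
so the flux linkage is N₂Φ = N₂B₁A₂ = μ₀n₁N₂A₂·I₁, giving M = μ₀n₁N₂A₂.
A₂ = πr² = π(1.400×10^-2 m)² = 6.158×10^-4 m².
M = (4π×10⁻⁷)(3550)(827)(6.158×10^-4) = 2.272×10^-3 H.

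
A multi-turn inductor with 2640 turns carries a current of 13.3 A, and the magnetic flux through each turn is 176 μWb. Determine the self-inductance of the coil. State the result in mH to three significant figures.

Self-inductance is defined by L = NΦ_B/I (flux linkage over current).
L = (2640)(1.760×10^-4 Wb)/(13.3 A) = 3.494×10^-2 H.

L ≈ 34.9 mH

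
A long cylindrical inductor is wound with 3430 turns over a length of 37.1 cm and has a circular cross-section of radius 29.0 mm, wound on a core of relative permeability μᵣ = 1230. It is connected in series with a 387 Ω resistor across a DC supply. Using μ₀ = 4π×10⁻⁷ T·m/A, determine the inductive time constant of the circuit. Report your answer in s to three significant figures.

A = πr² = π(2.900×10^-2 m)² = 2.642×10^-3 m².
L = μ₀μᵣN²A/ℓ = (4π×10⁻⁷)(1230)(3430)²(2.642×10^-3)/(0.371) = 129.5 H.
τ = L/R = (129.5)/(387) = 0.3346 s.

τ ≈ 0.335 s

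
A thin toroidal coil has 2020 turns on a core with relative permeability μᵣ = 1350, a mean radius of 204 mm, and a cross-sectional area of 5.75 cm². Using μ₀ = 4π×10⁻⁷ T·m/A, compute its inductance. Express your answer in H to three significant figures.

For a thin toroid, L = μ₀μᵣN²A/(2πR).
L = (4π×10⁻⁷)(1350)(2020)²(5.750×10^-4) / (2π×0.204 m) = 3.105 H.

L ≈ 3.11 H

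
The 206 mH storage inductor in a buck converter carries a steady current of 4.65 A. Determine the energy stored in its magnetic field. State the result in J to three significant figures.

Stored magnetic energy: U = ½LI².
U = ½(0.206 H)(4.65 A)² = 2.227 J.

U ≈ 2.23 J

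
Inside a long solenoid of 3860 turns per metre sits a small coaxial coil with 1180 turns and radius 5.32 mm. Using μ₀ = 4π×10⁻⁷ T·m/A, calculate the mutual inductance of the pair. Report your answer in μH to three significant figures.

The outer solenoid produces a uniform field B₁ = μ₀n₁I₁ across the inner coil,
so the flux linkage is N₂Φ = N₂B₁A₂ = μ₀n₁N₂A₂·I₁, giving M = μ₀n₁N₂A₂.
A₂ = πr² = π(5.320×10^-3 m)² = 8.891×10^-5 m².
M = (4π×10⁻⁷)(3860)(1180)(8.891×10^-5) = 5.089×10^-4 H.

M ≈ 509 μH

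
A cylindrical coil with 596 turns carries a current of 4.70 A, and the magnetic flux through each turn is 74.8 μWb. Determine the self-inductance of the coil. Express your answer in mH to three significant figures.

Self-inductance is defined by L = NΦ_B/I (flux linkage over current).
L = (596)(7.480×10^-5 Wb)/(4.70 A) = 9.485×10^-3 H.

L ≈ 9.49 mH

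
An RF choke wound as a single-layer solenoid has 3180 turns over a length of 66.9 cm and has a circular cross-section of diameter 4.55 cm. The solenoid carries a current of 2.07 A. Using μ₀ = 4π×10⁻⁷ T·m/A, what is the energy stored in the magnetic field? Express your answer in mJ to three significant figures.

A = π(d/2)² = π(2.275×10^-2 m)² = 1.626×10^-3 m².
L = μ₀N²A/ℓ = (4π×10⁻⁷)(3180)²(1.626×10^-3)/(0.669) = 3.089×10^-2 H.
U = ½LI² = ½(3.089×10^-2)(2.07)² = 6.617×10^-2 J.

U ≈ 66.2 mJ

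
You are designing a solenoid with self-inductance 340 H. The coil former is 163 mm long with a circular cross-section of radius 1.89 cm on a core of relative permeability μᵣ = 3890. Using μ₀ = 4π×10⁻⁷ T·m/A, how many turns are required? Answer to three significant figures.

A = πr² = π(1.890×10^-2 m)² = 1.122×10^-3 m².
From L = μ₀μᵣN²A/ℓ, N = √(Lℓ / (μ₀μᵣA)).
N = √[(340)(0.163) / ((4π×10⁻⁷)(3890)×1.122×10^-3)] = √(1.010×10^7) ≈ 3178.5.

N ≈ 3180 turns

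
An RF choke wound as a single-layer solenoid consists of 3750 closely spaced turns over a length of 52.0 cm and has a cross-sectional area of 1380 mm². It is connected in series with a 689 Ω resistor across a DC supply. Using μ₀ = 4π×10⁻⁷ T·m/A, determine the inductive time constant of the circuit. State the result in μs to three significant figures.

τ ≈ 68.1 μs

A = 1380 mm² = 1.380×10^-3 m².
L = μ₀N²A/ℓ = (4π×10⁻⁷)(3750)²(1.380×10^-3)/(0.52) = 4.690×10^-2 H.
τ = L/R = (4.690×10^-2)/(689) = 6.807×10^-5 s.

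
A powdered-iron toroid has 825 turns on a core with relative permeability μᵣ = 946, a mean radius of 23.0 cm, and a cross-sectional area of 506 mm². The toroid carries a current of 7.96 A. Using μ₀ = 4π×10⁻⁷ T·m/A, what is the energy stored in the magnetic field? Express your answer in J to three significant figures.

U ≈ 8.98 J

L = μ₀μᵣN²A/(2πR) = (4π×10⁻⁷)(946)(825)²(5.060×10^-4)/(2π×0.23) = 0.2833 H.
U = ½LI² = ½(0.2833)(7.96)² = 8.975 J.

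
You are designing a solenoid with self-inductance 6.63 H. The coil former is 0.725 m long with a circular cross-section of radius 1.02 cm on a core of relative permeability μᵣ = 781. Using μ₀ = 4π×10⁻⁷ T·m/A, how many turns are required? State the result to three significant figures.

A = πr² = π(1.020×10^-2 m)² = 3.269×10^-4 m².
From L = μ₀μᵣN²A/ℓ, N = √(Lℓ / (μ₀μᵣA)).
N = √[(6.63)(0.725) / ((4π×10⁻⁷)(781)×3.269×10^-4)] = √(1.498×10^7) ≈ 3871.0.

N ≈ 3870 turns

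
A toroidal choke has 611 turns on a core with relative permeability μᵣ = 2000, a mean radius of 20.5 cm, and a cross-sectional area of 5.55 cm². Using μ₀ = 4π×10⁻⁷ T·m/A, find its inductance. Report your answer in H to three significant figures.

For a thin toroid, L = μ₀μᵣN²A/(2πR).
L = (4π×10⁻⁷)(2000)(611)²(5.550×10^-4) / (2π×0.205 m) = 0.4043 H.

L ≈ 0.404 H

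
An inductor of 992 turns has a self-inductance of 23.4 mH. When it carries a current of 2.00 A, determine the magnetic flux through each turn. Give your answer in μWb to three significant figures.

Φ_B ≈ 47.2 μWb

From L = NΦ_B/I, the flux per turn is Φ_B = LI/N.
Φ_B = (2.340×10^-2 H)(2.00 A)/992 = 4.718×10^-5 Wb.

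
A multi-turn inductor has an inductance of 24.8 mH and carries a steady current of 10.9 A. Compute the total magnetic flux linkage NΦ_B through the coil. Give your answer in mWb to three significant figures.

NΦ_B ≈ 270 mWb

From L = NΦ_B/I, the flux linkage is NΦ_B = LI.
NΦ_B = (2.480×10^-2 H)(10.9 A) = 0.2703 Wb.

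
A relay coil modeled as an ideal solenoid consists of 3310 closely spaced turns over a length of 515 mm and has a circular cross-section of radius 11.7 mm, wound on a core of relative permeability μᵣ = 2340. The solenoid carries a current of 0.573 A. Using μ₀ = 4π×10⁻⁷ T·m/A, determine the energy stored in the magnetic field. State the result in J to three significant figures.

U ≈ 4.42 J

A = πr² = π(1.170×10^-2 m)² = 4.301×10^-4 m².
L = μ₀μᵣN²A/ℓ = (4π×10⁻⁷)(2340)(3310)²(4.301×10^-4)/(0.515) = 26.9 H.
U = ½LI² = ½(26.9)(0.573)² = 4.416 J.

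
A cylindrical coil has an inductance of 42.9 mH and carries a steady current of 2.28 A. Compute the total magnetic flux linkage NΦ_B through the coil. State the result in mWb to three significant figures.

NΦ_B ≈ 97.8 mWb

From L = NΦ_B/I, the flux linkage is NΦ_B = LI.
NΦ_B = (4.290×10^-2 H)(2.28 A) = 9.781×10^-2 Wb.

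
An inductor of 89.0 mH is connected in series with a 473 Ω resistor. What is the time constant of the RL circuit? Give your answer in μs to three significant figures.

τ ≈ 188 μs

τ = L/R = (8.900×10^-2 H)/(473 Ω) = 1.882×10^-4 s.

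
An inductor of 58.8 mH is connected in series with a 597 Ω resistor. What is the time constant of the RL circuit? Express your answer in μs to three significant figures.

τ ≈ 98.5 μs

τ = L/R = (5.880×10^-2 H)/(597 Ω) = 9.849×10^-5 s.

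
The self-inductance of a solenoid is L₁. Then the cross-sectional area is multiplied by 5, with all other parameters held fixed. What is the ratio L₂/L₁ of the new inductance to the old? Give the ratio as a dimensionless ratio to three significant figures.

For a solenoid, L ∝ μᵣN²A/ℓ.
L₂/L₁ = (5) = 5.00.

L₂/L₁ = 5.00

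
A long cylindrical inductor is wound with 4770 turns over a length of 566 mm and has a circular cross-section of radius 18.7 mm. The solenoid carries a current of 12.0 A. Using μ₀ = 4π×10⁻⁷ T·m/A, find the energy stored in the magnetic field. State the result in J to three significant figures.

U ≈ 4.00 J

A = πr² = π(1.870×10^-2 m)² = 1.099×10^-3 m².
L = μ₀N²A/ℓ = (4π×10⁻⁷)(4770)²(1.099×10^-3)/(0.566) = 5.550×10^-2 H.
U = ½LI² = ½(5.550×10^-2)(12.0)² = 3.996 J.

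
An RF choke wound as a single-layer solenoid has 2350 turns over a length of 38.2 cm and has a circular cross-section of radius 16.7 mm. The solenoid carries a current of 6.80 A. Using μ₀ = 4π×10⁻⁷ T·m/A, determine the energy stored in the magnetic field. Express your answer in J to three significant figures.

U ≈ 0.368 J

A = πr² = π(1.670×10^-2 m)² = 8.762×10^-4 m².
L = μ₀N²A/ℓ = (4π×10⁻⁷)(2350)²(8.762×10^-4)/(0.382) = 1.592×10^-2 H.
U = ½LI² = ½(1.592×10^-2)(6.80)² = 0.368 J.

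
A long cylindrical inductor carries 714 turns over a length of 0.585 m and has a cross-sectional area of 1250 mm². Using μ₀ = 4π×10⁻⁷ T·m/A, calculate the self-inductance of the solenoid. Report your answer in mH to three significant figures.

A = 1250 mm² = 1.250×10^-3 m².
For a long solenoid, L = μ₀N²A/ℓ.
L = (4π×10⁻⁷)(714)²(1.250×10^-3)/(0.585 m) = 1.369×10^-3 H.

L ≈ 1.37 mH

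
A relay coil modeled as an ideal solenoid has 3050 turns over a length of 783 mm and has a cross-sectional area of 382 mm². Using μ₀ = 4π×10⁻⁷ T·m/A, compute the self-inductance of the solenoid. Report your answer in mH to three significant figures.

L ≈ 5.70 mH

A = 382 mm² = 3.820×10^-4 m².
For a long solenoid, L = μ₀N²A/ℓ.
L = (4π×10⁻⁷)(3050)²(3.820×10^-4)/(0.783 m) = 5.703×10^-3 H.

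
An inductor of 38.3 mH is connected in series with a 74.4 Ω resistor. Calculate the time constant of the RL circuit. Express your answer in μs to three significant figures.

τ ≈ 515 μs

τ = L/R = (3.830×10^-2 H)/(74.4 Ω) = 5.148×10^-4 s.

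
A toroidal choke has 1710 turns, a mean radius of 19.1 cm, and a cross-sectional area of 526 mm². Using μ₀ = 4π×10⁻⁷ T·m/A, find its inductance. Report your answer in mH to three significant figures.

For a thin toroid, L = μ₀N²A/(2πR).
L = (4π×10⁻⁷)(1710)²(5.260×10^-4) / (2π×0.191 m) = 1.611×10^-3 H.

L ≈ 1.61 mH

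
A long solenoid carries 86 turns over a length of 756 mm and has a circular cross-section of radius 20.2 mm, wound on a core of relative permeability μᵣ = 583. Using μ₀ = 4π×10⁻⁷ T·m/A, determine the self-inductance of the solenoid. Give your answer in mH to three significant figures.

L ≈ 9.19 mH

A = πr² = π(2.020×10^-2 m)² = 1.282×10^-3 m².
For a long solenoid, L = μ₀μᵣN²A/ℓ.
L = (4π×10⁻⁷)(583)(86)²(1.282×10^-3)/(0.756 m) = 9.188×10^-3 H.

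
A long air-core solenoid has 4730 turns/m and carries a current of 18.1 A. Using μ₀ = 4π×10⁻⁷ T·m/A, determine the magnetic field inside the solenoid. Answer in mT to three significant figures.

Inside a long solenoid, B = μ₀nI.
B = (4π×10⁻⁷)(4.730×10^3 m⁻¹)(18.1 A) = 0.1076 T.

B ≈ 108 mT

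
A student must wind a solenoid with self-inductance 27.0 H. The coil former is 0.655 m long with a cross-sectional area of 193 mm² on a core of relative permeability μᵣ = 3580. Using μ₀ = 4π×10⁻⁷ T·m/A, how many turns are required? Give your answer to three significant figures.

A = 193 mm² = 1.930×10^-4 m².
From L = μ₀μᵣN²A/ℓ, N = √(Lℓ / (μ₀μᵣA)).
N = √[(27)(0.655) / ((4π×10⁻⁷)(3580)×1.930×10^-4)] = √(2.037×10^7) ≈ 4513.1.

N ≈ 4510 turns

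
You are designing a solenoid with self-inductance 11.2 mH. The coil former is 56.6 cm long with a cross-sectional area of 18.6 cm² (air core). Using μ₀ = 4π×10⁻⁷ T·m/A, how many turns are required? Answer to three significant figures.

N ≈ 1650 turns

A = 18.6 cm² = 1.860×10^-3 m².
From L = μ₀N²A/ℓ, N = √(Lℓ / (μ₀A)).
N = √[(1.120×10^-2)(0.566) / ((4π×10⁻⁷)×1.860×10^-3)] = √(2.712×10^6) ≈ 1646.9.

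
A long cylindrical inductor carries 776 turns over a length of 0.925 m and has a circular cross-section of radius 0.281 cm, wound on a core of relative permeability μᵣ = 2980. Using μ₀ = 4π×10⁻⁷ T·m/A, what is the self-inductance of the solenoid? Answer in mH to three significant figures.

A = πr² = π(2.810×10^-3 m)² = 2.481×10^-5 m².
For a long solenoid, L = μ₀μᵣN²A/ℓ.
L = (4π×10⁻⁷)(2980)(776)²(2.481×10^-5)/(0.925 m) = 6.047×10^-2 H.

L ≈ 60.5 mH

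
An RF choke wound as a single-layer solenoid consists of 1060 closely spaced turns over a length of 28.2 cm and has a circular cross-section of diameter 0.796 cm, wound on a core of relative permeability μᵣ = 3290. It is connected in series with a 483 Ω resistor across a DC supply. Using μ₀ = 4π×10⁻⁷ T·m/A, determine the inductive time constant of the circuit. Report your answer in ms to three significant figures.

τ ≈ 1.70 ms

A = π(d/2)² = π(3.980×10^-3 m)² = 4.976×10^-5 m².
L = μ₀μᵣN²A/ℓ = (4π×10⁻⁷)(3290)(1060)²(4.976×10^-5)/(0.282) = 0.8198 H.
τ = L/R = (0.8198)/(483) = 1.697×10^-3 s.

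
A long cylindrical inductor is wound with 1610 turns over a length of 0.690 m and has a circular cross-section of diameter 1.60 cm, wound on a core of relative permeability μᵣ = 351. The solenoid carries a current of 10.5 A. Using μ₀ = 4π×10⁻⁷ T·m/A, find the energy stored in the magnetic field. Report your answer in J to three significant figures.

U ≈ 18.4 J

A = π(d/2)² = π(8.000×10^-3 m)² = 2.011×10^-4 m².
L = μ₀μᵣN²A/ℓ = (4π×10⁻⁷)(351)(1610)²(2.011×10^-4)/(0.69) = 0.3332 H.
U = ½LI² = ½(0.3332)(10.5)² = 18.37 J.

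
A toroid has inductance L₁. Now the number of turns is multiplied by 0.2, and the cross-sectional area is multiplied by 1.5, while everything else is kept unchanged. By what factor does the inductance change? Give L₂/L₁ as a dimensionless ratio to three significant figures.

L₂/L₁ = 0.0600

For a toroid, L ∝ μᵣN²A/R.
L₂/L₁ = (0.2)^2 × (1.5) = 0.0600.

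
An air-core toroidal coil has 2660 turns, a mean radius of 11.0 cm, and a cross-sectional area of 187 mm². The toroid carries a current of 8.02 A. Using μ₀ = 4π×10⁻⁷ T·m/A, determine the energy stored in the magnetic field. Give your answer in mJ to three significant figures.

L = μ₀N²A/(2πR) = (4π×10⁻⁷)(2660)²(1.870×10^-4)/(2π×0.11) = 2.406×10^-3 H.
U = ½LI² = ½(2.406×10^-3)(8.02)² = 7.737×10^-2 J.

U ≈ 77.4 mJ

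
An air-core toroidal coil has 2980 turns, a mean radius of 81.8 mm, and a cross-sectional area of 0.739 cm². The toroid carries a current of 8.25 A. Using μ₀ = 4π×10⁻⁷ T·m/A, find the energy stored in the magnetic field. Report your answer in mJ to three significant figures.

U ≈ 54.6 mJ

L = μ₀N²A/(2πR) = (4π×10⁻⁷)(2980)²(7.390×10^-5)/(2π×8.180×10^-2) = 1.6046×10^-3 H.
U = ½LI² = ½(1.6046×10^-3)(8.25)² = 5.460×10^-2 J.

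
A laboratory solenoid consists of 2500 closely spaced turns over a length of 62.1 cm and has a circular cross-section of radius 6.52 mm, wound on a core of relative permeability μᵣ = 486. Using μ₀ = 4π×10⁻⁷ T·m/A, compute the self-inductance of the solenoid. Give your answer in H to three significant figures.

L ≈ 0.821 H

A = πr² = π(6.520×10^-3 m)² = 1.336×10^-4 m².
For a long solenoid, L = μ₀μᵣN²A/ℓ.
L = (4π×10⁻⁷)(486)(2500)²(1.336×10^-4)/(0.621 m) = 0.8209 H.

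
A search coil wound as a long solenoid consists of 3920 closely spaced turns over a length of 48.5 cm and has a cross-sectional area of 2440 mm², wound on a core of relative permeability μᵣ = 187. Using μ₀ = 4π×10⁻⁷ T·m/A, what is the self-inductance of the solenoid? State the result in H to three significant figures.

L ≈ 18.2 H

A = 2440 mm² = 2.440×10^-3 m².
For a long solenoid, L = μ₀μᵣN²A/ℓ.
L = (4π×10⁻⁷)(187)(3920)²(2.440×10^-3)/(0.485 m) = 18.17 H.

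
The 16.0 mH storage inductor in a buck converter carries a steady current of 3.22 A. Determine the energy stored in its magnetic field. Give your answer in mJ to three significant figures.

Stored magnetic energy: U = ½LI².
U = ½(1.600×10^-2 H)(3.22 A)² = 8.2947×10^-2 J.

U ≈ 82.9 mJ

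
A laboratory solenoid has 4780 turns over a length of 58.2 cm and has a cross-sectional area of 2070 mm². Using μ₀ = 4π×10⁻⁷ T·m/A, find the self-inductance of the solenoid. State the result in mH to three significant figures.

A = 2070 mm² = 2.070×10^-3 m².
For a long solenoid, L = μ₀N²A/ℓ.
L = (4π×10⁻⁷)(4780)²(2.070×10^-3)/(0.582 m) = 0.1021 H.

L ≈ 102 mH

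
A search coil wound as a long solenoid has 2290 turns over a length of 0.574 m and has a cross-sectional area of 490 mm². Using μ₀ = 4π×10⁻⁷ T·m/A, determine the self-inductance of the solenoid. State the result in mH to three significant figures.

A = 490 mm² = 4.900×10^-4 m².
For a long solenoid, L = μ₀N²A/ℓ.
L = (4π×10⁻⁷)(2290)²(4.900×10^-4)/(0.574 m) = 5.626×10^-3 H.

L ≈ 5.63 mH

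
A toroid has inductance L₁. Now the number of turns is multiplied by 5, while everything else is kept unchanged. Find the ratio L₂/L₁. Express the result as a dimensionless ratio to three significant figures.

For a toroid, L ∝ μᵣN²A/R.
L₂/L₁ = (5)^2 = 25.0.

L₂/L₁ = 25.0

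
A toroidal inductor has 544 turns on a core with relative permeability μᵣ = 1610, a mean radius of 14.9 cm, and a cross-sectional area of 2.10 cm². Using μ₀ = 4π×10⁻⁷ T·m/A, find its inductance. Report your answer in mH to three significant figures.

L ≈ 134 mH

For a thin toroid, L = μ₀μᵣN²A/(2πR).
L = (4π×10⁻⁷)(1610)(544)²(2.100×10^-4) / (2π×0.149 m) = 0.1343 H.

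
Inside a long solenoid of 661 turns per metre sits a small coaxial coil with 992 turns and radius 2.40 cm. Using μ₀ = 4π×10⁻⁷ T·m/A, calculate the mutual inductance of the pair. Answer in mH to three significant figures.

M ≈ 1.49 mH

The outer solenoid produces a uniform field B₁ = μ₀n₁I₁ across the inner coil,
so the flux linkage is N₂Φ = N₂B₁A₂ = μ₀n₁N₂A₂·I₁, giving M = μ₀n₁N₂A₂.
A₂ = πr² = π(2.400×10^-2 m)² = 1.810×10^-3 m².
M = (4π×10⁻⁷)(661)(992)(1.810×10^-3) = 1.491×10^-3 H.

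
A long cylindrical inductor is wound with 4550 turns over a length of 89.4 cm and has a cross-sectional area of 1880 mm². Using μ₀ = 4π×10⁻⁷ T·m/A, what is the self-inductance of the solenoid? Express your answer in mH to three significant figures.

L ≈ 54.7 mH

A = 1880 mm² = 1.880×10^-3 m².
For a long solenoid, L = μ₀N²A/ℓ.
L = (4π×10⁻⁷)(4550)²(1.880×10^-3)/(0.894 m) = 5.471×10^-2 H.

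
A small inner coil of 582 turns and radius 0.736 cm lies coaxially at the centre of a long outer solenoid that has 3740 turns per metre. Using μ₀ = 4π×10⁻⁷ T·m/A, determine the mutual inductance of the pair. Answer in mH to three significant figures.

The outer solenoid produces a uniform field B₁ = μ₀n₁I₁ across the inner coil,
so the flux linkage is N₂Φ = N₂B₁A₂ = μ₀n₁N₂A₂·I₁, giving M = μ₀n₁N₂A₂.
A₂ = πr² = π(7.360×10^-3 m)² = 1.702×10^-4 m².
M = (4π×10⁻⁷)(3740)(582)(1.702×10^-4) = 4.6549×10^-4 H.

M ≈ 0.465 mH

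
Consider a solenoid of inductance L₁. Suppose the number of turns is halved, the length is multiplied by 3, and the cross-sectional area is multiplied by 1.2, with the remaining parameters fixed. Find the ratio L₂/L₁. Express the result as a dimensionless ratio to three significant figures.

L₂/L₁ = 0.100

For a solenoid, L ∝ μᵣN²A/ℓ.
L₂/L₁ = (0.5)^2 × (3)^-1 × (1.2) = 0.100.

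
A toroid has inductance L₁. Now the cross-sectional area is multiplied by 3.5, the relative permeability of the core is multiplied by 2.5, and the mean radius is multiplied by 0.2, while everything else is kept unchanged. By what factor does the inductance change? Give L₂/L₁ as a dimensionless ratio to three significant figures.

L₂/L₁ = 43.8

For a toroid, L ∝ μᵣN²A/R.
L₂/L₁ = (3.5) × (2.5) × (0.2)^-1 = 43.8.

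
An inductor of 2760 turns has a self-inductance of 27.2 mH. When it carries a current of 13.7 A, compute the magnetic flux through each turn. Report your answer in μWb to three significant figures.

From L = NΦ_B/I, the flux per turn is Φ_B = LI/N.
Φ_B = (2.720×10^-2 H)(13.7 A)/2760 = 1.350×10^-4 Wb.

Φ_B ≈ 135 μWb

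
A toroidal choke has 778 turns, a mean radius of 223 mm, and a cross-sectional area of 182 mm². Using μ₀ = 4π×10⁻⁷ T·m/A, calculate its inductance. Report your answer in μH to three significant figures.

L ≈ 98.8 μH

For a thin toroid, L = μ₀N²A/(2πR).
L = (4π×10⁻⁷)(778)²(1.820×10^-4) / (2π×0.223 m) = 9.880×10^-5 H.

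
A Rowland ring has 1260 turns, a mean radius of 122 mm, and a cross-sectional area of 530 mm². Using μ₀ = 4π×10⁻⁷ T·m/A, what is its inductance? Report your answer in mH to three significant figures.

L ≈ 1.38 mH

For a thin toroid, L = μ₀N²A/(2πR).
L = (4π×10⁻⁷)(1260)²(5.300×10^-4) / (2π×0.122 m) = 1.379×10^-3 H.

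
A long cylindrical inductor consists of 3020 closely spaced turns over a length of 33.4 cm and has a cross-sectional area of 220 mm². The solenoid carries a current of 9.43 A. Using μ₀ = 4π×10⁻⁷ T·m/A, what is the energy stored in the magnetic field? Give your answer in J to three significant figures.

A = 220 mm² = 2.200×10^-4 m².
L = μ₀N²A/ℓ = (4π×10⁻⁷)(3020)²(2.200×10^-4)/(0.334) = 7.549×10^-3 H.
U = ½LI² = ½(7.549×10^-3)(9.43)² = 0.3357 J.

U ≈ 0.336 J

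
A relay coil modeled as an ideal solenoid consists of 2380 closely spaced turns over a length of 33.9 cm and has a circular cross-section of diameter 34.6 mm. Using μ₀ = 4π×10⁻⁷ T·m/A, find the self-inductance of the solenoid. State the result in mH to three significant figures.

L ≈ 19.7 mH

A = π(d/2)² = π(1.730×10^-2 m)² = 9.402×10^-4 m².
For a long solenoid, L = μ₀N²A/ℓ.
L = (4π×10⁻⁷)(2380)²(9.402×10^-4)/(0.339 m) = 1.974×10^-2 H.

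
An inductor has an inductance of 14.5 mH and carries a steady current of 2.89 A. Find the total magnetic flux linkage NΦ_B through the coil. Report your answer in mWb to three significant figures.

NΦ_B ≈ 41.9 mWb

From L = NΦ_B/I, the flux linkage is NΦ_B = LI.
NΦ_B = (1.450×10^-2 H)(2.89 A) = 4.191×10^-2 Wb.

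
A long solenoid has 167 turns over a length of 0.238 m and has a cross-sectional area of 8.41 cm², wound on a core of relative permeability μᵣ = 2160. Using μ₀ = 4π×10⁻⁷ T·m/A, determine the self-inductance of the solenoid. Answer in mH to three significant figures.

A = 8.41 cm² = 8.410×10^-4 m².
For a long solenoid, L = μ₀μᵣN²A/ℓ.
L = (4π×10⁻⁷)(2160)(167)²(8.410×10^-4)/(0.238 m) = 0.26749 H.

L ≈ 267 mH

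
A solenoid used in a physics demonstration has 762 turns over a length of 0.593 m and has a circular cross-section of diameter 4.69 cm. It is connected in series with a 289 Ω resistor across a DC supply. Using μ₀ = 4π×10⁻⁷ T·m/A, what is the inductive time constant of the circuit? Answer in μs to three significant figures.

A = π(d/2)² = π(2.345×10^-2 m)² = 1.728×10^-3 m².
L = μ₀N²A/ℓ = (4π×10⁻⁷)(762)²(1.728×10^-3)/(0.593) = 2.126×10^-3 H.
τ = L/R = (2.126×10^-3)/(289) = 7.355×10^-6 s.

τ ≈ 7.36 μs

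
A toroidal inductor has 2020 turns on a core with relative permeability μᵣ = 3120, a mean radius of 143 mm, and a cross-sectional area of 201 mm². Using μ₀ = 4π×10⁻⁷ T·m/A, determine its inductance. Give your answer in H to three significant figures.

For a thin toroid, L = μ₀μᵣN²A/(2πR).
L = (4π×10⁻⁷)(3120)(2020)²(2.010×10^-4) / (2π×0.143 m) = 3.579 H.

L ≈ 3.58 H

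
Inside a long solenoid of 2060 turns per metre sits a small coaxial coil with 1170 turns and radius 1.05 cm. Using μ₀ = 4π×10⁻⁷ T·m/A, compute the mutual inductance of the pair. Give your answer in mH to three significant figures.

M ≈ 1.05 mH

The outer solenoid produces a uniform field B₁ = μ₀n₁I₁ across the inner coil,
so the flux linkage is N₂Φ = N₂B₁A₂ = μ₀n₁N₂A₂·I₁, giving M = μ₀n₁N₂A₂.
A₂ = πr² = π(1.050×10^-2 m)² = 3.464×10^-4 m².
M = (4π×10⁻⁷)(2060)(1170)(3.464×10^-4) = 1.049×10^-3 H.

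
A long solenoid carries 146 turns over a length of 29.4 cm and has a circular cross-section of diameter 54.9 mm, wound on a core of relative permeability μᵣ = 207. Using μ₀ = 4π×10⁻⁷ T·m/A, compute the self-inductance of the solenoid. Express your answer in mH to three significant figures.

A = π(d/2)² = π(2.745×10^-2 m)² = 2.367×10^-3 m².
For a long solenoid, L = μ₀μᵣN²A/ℓ.
L = (4π×10⁻⁷)(207)(146)²(2.367×10^-3)/(0.294 m) = 4.4645×10^-2 H.

L ≈ 44.6 mH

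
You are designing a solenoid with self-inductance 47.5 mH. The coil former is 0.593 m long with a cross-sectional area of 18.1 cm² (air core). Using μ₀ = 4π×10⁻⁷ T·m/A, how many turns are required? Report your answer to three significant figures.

A = 18.1 cm² = 1.810×10^-3 m².
From L = μ₀N²A/ℓ, N = √(Lℓ / (μ₀A)).
N = √[(4.750×10^-2)(0.593) / ((4π×10⁻⁷)×1.810×10^-3)] = √(1.238×10^7) ≈ 3519.1.

N ≈ 3520 turns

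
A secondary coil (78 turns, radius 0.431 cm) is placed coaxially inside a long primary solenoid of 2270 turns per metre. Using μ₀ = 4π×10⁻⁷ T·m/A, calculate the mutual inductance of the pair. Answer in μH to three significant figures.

M ≈ 13.0 μH

The outer solenoid produces a uniform field B₁ = μ₀n₁I₁ across the inner coil,
so the flux linkage is N₂Φ = N₂B₁A₂ = μ₀n₁N₂A₂·I₁, giving M = μ₀n₁N₂A₂.
A₂ = πr² = π(4.310×10^-3 m)² = 5.836×10^-5 m².
M = (4π×10⁻⁷)(2270)(78)(5.836×10^-5) = 1.298×10^-5 H.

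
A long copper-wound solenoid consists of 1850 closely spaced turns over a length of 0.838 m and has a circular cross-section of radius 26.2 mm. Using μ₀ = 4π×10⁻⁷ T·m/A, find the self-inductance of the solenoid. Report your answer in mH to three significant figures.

A = πr² = π(2.620×10^-2 m)² = 2.157×10^-3 m².
For a long solenoid, L = μ₀N²A/ℓ.
L = (4π×10⁻⁷)(1850)²(2.157×10^-3)/(0.838 m) = 1.107×10^-2 H.

L ≈ 11.1 mH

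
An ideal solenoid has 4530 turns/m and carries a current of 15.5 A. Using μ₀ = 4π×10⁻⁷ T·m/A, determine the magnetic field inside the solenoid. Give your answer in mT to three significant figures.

Inside a long solenoid, B = μ₀nI.
B = (4π×10⁻⁷)(4.530×10^3 m⁻¹)(15.5 A) = 8.823×10^-2 T.

B ≈ 88.2 mT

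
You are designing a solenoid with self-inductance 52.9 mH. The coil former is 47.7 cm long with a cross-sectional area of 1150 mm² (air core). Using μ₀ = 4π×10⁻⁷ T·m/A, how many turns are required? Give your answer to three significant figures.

A = 1150 mm² = 1.150×10^-3 m².
From L = μ₀N²A/ℓ, N = √(Lℓ / (μ₀A)).
N = √[(5.290×10^-2)(0.477) / ((4π×10⁻⁷)×1.150×10^-3)] = √(1.746×10^7) ≈ 4178.6.

N ≈ 4180 turns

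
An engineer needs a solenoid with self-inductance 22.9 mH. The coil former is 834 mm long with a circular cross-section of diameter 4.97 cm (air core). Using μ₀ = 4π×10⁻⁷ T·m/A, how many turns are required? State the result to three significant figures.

A = π(d/2)² = π(2.485×10^-2 m)² = 1.940×10^-3 m².
From L = μ₀N²A/ℓ, N = √(Lℓ / (μ₀A)).
N = √[(2.290×10^-2)(0.834) / ((4π×10⁻⁷)×1.940×10^-3)] = √(7.834×10^6) ≈ 2798.9.

N ≈ 2800 turns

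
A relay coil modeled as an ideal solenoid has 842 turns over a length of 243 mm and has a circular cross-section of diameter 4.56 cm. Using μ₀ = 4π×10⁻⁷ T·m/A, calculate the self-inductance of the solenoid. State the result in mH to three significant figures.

A = π(d/2)² = π(2.280×10^-2 m)² = 1.633×10^-3 m².
For a long solenoid, L = μ₀N²A/ℓ.
L = (4π×10⁻⁷)(842)²(1.633×10^-3)/(0.243 m) = 5.988×10^-3 H.

L ≈ 5.99 mH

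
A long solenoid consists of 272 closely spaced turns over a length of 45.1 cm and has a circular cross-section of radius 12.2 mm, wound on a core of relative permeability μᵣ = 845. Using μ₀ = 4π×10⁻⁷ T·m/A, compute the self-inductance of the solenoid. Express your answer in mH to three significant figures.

L ≈ 81.5 mH

A = πr² = π(1.220×10^-2 m)² = 4.676×10^-4 m².
For a long solenoid, L = μ₀μᵣN²A/ℓ.
L = (4π×10⁻⁷)(845)(272)²(4.676×10^-4)/(0.451 m) = 8.145×10^-2 H.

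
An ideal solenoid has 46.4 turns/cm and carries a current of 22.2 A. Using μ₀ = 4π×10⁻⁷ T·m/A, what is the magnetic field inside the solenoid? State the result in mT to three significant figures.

B ≈ 129 mT

Inside a long solenoid, B = μ₀nI.
B = (4π×10⁻⁷)(4.640×10^3 m⁻¹)(22.2 A) = 0.1294 T.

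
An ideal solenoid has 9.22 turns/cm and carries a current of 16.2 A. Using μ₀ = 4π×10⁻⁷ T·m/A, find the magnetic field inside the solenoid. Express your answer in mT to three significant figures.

Inside a long solenoid, B = μ₀nI.
B = (4π×10⁻⁷)(922 m⁻¹)(16.2 A) = 1.877×10^-2 T.

B ≈ 18.8 mT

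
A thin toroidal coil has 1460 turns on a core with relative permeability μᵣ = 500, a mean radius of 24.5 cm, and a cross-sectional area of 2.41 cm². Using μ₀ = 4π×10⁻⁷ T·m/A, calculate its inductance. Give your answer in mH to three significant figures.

L ≈ 210 mH

For a thin toroid, L = μ₀μᵣN²A/(2πR).
L = (4π×10⁻⁷)(500)(1460)²(2.410×10^-4) / (2π×0.245 m) = 0.2097 H.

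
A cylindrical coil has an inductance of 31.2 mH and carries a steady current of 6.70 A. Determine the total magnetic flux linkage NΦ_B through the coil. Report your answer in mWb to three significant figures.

NΦ_B ≈ 209 mWb

From L = NΦ_B/I, the flux linkage is NΦ_B = LI.
NΦ_B = (3.120×10^-2 H)(6.70 A) = 0.209 Wb.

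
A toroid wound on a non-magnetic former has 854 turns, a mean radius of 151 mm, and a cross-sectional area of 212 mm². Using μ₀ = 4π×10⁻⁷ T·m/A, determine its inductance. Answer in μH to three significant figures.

L ≈ 205 μH

For a thin toroid, L = μ₀N²A/(2πR).
L = (4π×10⁻⁷)(854)²(2.120×10^-4) / (2π×0.151 m) = 2.048×10^-4 H.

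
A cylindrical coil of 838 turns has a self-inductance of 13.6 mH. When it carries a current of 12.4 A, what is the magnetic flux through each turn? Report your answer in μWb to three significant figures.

Φ_B ≈ 201 μWb

From L = NΦ_B/I, the flux per turn is Φ_B = LI/N.
Φ_B = (1.360×10^-2 H)(12.4 A)/838 = 2.012×10^-4 Wb.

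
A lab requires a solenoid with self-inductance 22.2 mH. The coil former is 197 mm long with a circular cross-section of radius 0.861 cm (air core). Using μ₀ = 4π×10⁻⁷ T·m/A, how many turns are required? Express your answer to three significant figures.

N ≈ 3870 turns

A = πr² = π(8.610×10^-3 m)² = 2.329×10^-4 m².
From L = μ₀N²A/ℓ, N = √(Lℓ / (μ₀A)).
N = √[(2.220×10^-2)(0.197) / ((4π×10⁻⁷)×2.329×10^-4)] = √(1.494×10^7) ≈ 3865.7.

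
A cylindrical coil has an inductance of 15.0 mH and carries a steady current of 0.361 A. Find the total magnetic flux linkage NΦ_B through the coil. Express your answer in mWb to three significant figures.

From L = NΦ_B/I, the flux linkage is NΦ_B = LI.
NΦ_B = (1.500×10^-2 H)(0.361 A) = 5.415×10^-3 Wb.

NΦ_B ≈ 5.42 mWb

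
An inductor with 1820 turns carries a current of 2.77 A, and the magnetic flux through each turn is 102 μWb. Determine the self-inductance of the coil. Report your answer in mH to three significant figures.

Self-inductance is defined by L = NΦ_B/I (flux linkage over current).
L = (1820)(1.020×10^-4 Wb)/(2.77 A) = 6.702×10^-2 H.

L ≈ 67.0 mH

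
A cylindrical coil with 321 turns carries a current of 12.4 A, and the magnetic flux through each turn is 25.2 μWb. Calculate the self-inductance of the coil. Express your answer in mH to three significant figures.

Self-inductance is defined by L = NΦ_B/I (flux linkage over current).
L = (321)(2.520×10^-5 Wb)/(12.4 A) = 6.524×10^-4 H.

L ≈ 0.652 mH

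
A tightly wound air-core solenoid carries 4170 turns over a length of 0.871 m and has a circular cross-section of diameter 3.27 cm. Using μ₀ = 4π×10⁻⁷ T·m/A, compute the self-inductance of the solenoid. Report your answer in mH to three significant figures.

L ≈ 21.1 mH

A = π(d/2)² = π(1.635×10^-2 m)² = 8.398×10^-4 m².
For a long solenoid, L = μ₀N²A/ℓ.
L = (4π×10⁻⁷)(4170)²(8.398×10^-4)/(0.871 m) = 2.107×10^-2 H.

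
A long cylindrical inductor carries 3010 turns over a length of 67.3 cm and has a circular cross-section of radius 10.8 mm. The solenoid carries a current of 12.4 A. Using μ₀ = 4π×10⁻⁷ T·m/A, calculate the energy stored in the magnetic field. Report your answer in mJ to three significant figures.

U ≈ 477 mJ

A = πr² = π(1.080×10^-2 m)² = 3.664×10^-4 m².
L = μ₀N²A/ℓ = (4π×10⁻⁷)(3010)²(3.664×10^-4)/(0.673) = 6.199×10^-3 H.
U = ½LI² = ½(6.199×10^-3)(12.4)² = 0.4766 J.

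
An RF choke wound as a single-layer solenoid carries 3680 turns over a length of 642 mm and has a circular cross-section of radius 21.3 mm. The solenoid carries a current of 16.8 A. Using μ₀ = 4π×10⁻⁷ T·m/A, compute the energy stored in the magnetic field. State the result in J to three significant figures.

U ≈ 5.33 J

A = πr² = π(2.130×10^-2 m)² = 1.425×10^-3 m².
L = μ₀N²A/ℓ = (4π×10⁻⁷)(3680)²(1.425×10^-3)/(0.642) = 3.778×10^-2 H.
U = ½LI² = ½(3.778×10^-2)(16.8)² = 5.332 J.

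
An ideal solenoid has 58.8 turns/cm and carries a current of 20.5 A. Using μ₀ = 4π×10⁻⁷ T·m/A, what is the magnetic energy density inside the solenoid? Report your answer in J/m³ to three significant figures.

u ≈ 9130 J/m³

B = μ₀nI = (4π×10⁻⁷)(5.880×10^3)(20.5) = 0.15148 T.
u = B²/(2μ₀) = (0.15148)²/(2×4π×10⁻⁷) = 9.129×10^3 J/m³.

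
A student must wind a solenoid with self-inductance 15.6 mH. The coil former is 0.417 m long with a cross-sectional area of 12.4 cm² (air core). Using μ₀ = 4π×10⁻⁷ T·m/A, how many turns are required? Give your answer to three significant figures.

N ≈ 2040 turns

A = 12.4 cm² = 1.240×10^-3 m².
From L = μ₀N²A/ℓ, N = √(Lℓ / (μ₀A)).
N = √[(1.560×10^-2)(0.417) / ((4π×10⁻⁷)×1.240×10^-3)] = √(4.1747×10^6) ≈ 2043.2.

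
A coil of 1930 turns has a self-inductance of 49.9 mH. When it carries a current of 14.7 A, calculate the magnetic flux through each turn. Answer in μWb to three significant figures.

Φ_B ≈ 380 μWb

From L = NΦ_B/I, the flux per turn is Φ_B = LI/N.
Φ_B = (4.990×10^-2 H)(14.7 A)/1930 = 3.801×10^-4 Wb.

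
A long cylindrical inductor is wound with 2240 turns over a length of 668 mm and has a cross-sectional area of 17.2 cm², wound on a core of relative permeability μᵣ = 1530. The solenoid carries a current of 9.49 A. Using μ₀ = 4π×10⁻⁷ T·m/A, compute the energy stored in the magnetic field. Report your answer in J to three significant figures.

A = 17.2 cm² = 1.720×10^-3 m².
L = μ₀μᵣN²A/ℓ = (4π×10⁻⁷)(1530)(2240)²(1.720×10^-3)/(0.668) = 24.84 H.
U = ½LI² = ½(24.84)(9.49)² = 1.119×10^3 J.

U ≈ 1120 J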